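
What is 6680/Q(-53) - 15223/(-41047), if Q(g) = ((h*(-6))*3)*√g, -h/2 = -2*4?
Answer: 15223/41047 + 835*I*√53/1908 ≈ 0.37087 + 3.186*I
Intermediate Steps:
h = 16 (h = -(-4)*4 = -2*(-8) = 16)
Q(g) = -288*√g (Q(g) = ((16*(-6))*3)*√g = (-96*3)*√g = -288*√g)
6680/Q(-53) - 15223/(-41047) = 6680/((-288*I*√53)) - 15223/(-41047) = 6680/((-288*I*√53)) - 15223*(-1/41047) = 6680/((-288*I*√53)) + 15223/41047 = 6680*(I*√53/15264) + 15223/41047 = 835*I*√53/1908 + 15223/41047 = 15223/41047 + 835*I*√53/1908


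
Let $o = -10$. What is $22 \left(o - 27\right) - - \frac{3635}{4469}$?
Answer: $- \frac{3634131}{4469} \approx -813.19$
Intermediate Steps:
$22 \left(o - 27\right) - - \frac{3635}{4469} = 22 \left(-10 - 27\right) - - \frac{3635}{4469} = 22 \left(-37\right) - \left(-3635\right) \frac{1}{4469} = -814 - - \frac{3635}{4469} = -814 + \frac{3635}{4469} = - \frac{3634131}{4469}$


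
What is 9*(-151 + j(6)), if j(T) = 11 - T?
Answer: -1314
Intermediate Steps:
9*(-151 + j(6)) = 9*(-151 + (11 - 1*6)) = 9*(-151 + (11 - 6)) = 9*(-151 + 5) = 9*(-146) = -1314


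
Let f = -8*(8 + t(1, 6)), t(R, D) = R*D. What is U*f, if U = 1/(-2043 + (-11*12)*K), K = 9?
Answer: 112/3231 ≈ 0.034664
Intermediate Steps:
t(R, D) = D*R
f = -112 (f = -8*(8 + 6*1) = -8*(8 + 6) = -8*14 = -112)
U = -1/3231 (U = 1/(-2043 - 11*12*9) = 1/(-2043 - 132*9) = 1/(-2043 - 1188) = 1/(-3231) = -1/3231 ≈ -0.00030950)
U*f = -1/3231*(-112) = 112/3231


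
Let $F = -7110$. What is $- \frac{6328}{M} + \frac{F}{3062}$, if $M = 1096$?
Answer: $- \frac{1698056}{209747} \approx -8.0957$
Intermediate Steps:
$- \frac{6328}{M} + \frac{F}{3062} = - \frac{6328}{1096} - \frac{7110}{3062} = \left(-6328\right) \frac{1}{1096} - \frac{3555}{1531} = - \frac{791}{137} - \frac{3555}{1531} = - \frac{1698056}{209747}$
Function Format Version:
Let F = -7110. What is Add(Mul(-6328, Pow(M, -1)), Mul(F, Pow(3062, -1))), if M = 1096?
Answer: Rational(-1698056, 209747) ≈ -8.0957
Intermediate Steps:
Add(Mul(-6328, Pow(M, -1)), Mul(F, Pow(3062, -1))) = Add(Mul(-6328, Pow(1096, -1)), Mul(-7110, Pow(3062, -1))) = Add(Mul(-6328, Rational(1, 1096)), Mul(-7110, Rational(1, 3062))) = Add(Rational(-791, 137), Rational(-3555, 1531)) = Rational(-1698056, 209747)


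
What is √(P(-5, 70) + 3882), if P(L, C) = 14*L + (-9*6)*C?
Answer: 4*√2 ≈ 5.6569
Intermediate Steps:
P(L, C) = -54*C + 14*L (P(L, C) = 14*L - 54*C = -54*C + 14*L)
√(P(-5, 70) + 3882) = √((-54*70 + 14*(-5)) + 3882) = √((-3780 - 70) + 3882) = √(-3850 + 3882) = √32 = 4*√2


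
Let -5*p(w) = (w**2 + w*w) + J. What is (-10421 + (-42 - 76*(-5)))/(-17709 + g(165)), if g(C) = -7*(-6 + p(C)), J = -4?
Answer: -50415/292787 ≈ -0.17219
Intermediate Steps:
p(w) = 4/5 - 2*w**2/5 (p(w) = -((w**2 + w*w) - 4)/5 = -((w**2 + w**2) - 4)/5 = -(2*w**2 - 4)/5 = -(-4 + 2*w**2)/5 = 4/5 - 2*w**2/5)
g(C) = 182/5 + 14*C**2/5 (g(C) = -7*(-6 + (4/5 - 2*C**2/5)) = -7*(-26/5 - 2*C**2/5) = 182/5 + 14*C**2/5)
(-10421 + (-42 - 76*(-5)))/(-17709 + g(165)) = (-10421 + (-42 - 76*(-5)))/(-17709 + (182/5 + (14/5)*165**2)) = (-10421 + (-42 + 380))/(-17709 + (182/5 + (14/5)*27225)) = (-10421 + 338)/(-17709 + (182/5 + 76230)) = -10083/(-17709 + 381332/5) = -10083/292787/5 = -10083*5/292787 = -50415/292787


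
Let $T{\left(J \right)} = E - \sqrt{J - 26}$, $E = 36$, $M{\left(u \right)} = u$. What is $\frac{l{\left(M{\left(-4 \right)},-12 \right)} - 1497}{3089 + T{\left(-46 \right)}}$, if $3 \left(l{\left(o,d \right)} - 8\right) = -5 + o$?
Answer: $- \frac{4662500}{9765697} - \frac{8952 i \sqrt{2}}{9765697} \approx -0.47744 - 0.0012964 i$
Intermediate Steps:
$l{\left(o,d \right)} = \frac{19}{3} + \frac{o}{3}$ ($l{\left(o,d \right)} = 8 + \frac{-5 + o}{3} = 8 + \left(- \frac{5}{3} + \frac{o}{3}\right) = \frac{19}{3} + \frac{o}{3}$)
$T{\left(J \right)} = 36 - \sqrt{-26 + J}$ ($T{\left(J \right)} = 36 - \sqrt{J - 26} = 36 - \sqrt{-26 + J}$)
$\frac{l{\left(M{\left(-4 \right)},-12 \right)} - 1497}{3089 + T{\left(-46 \right)}} = \frac{\left(\frac{19}{3} + \frac{1}{3} \left(-4\right)\right) - 1497}{3089 + \left(36 - \sqrt{-26 - 46}\right)} = \frac{\left(\frac{19}{3} - \frac{4}{3}\right) - 1497}{3089 + \left(36 - \sqrt{-72}\right)} = \frac{5 - 1497}{3089 + \left(36 - 6 i \sqrt{2}\right)} = - \frac{1492}{3089 + \left(36 - 6 i \sqrt{2}\right)} = - \frac{1492}{3125 - 6 i \sqrt{2}}$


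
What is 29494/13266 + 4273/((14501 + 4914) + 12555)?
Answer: 499804399/212057010 ≈ 2.3569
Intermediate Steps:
29494/13266 + 4273/((14501 + 4914) + 12555) = 29494*(1/13266) + 4273/(19415 + 12555) = 14747/6633 + 4273/31970 = 499804399/212057010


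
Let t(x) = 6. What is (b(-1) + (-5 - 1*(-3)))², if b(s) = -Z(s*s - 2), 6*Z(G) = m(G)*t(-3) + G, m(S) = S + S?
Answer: 1/36 ≈ 0.027778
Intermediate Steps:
m(S) = 2*S
Z(G) = 13*G/6 (Z(G) = ((2*G)*6 + G)/6 = (12*G + G)/6 = (13*G)/6 = 13*G/6)
b(s) = 13/3 - 13*s²/6 (b(s) = -13*(s*s - 2)/6 = -13*(s² - 2)/6 = -13*(-2 + s²)/6 = -(-13/3 + 13*s²/6) = 13/3 - 13*s²/6)
(b(-1) + (-5 - 1*(-3)))² = ((13/3 - 13/6*(-1)²) + (-5 - 1*(-3)))² = ((13/3 - 13/6*1) + (-5 + 3))² = ((13/3 - 13/6) - 2)² = (13/6 - 2)² = (⅙)² = 1/36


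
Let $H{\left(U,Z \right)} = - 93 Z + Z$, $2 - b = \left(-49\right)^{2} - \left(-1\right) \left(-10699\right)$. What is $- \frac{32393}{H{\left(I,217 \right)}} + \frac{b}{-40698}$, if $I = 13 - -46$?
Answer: $\frac{82330651}{58035348} \approx 1.4186$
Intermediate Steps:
$b = 8300$ ($b = 2 - \left(\left(-49\right)^{2} - \left(-1\right) \left(-10699\right)\right) = 2 - \left(2401 - 10699\right) = 2 - -8298 = 2 + 8298 = 8300$)
$I = 59$ ($I = 13 + 46 = 59$)
$H{\left(U,Z \right)} = - 92 Z$
$- \frac{32393}{H{\left(I,217 \right)}} + \frac{b}{-40698} = - \frac{32393}{\left(-92\right) 217} + \frac{8300}{-40698} = - \frac{32393}{-19964} + 8300 \left(- \frac{1}{40698}\right) = \left(-32393\right) \left(- \frac{1}{19964}\right) - \frac{4150}{20349} = \frac{32393}{19964} - \frac{4150}{20349} = \frac{82330651}{58035348}$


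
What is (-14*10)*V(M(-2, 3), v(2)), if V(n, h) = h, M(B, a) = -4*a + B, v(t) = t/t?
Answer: -140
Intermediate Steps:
v(t) = 1
M(B, a) = B - 4*a
(-14*10)*V(M(-2, 3), v(2)) = -14*10*1 = -140*1 = -140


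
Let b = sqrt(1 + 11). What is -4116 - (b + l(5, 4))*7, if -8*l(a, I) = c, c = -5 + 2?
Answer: -32949/8 - 14*sqrt(3) ≈ -4142.9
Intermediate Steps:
b = 2*sqrt(3) (b = sqrt(12) = 2*sqrt(3) ≈ 3.4641)
c = -3
l(a, I) = 3/8 (l(a, I) = -1/8*(-3) = 3/8)
-4116 - (b + l(5, 4))*7 = -4116 - (2*sqrt(3) + 3/8)*7 = -4116 - (3/8 + 2*sqrt(3))*7 = -4116 - (21/8 + 14*sqrt(3)) = -4116 + (-21/8 - 14*sqrt(3)) = -32949/8 - 14*sqrt(3)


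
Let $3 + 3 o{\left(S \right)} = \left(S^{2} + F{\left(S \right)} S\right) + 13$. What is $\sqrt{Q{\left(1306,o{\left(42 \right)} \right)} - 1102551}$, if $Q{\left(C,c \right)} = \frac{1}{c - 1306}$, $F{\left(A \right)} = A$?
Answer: $\frac{i \sqrt{39802091385}}{190} \approx 1050.0 i$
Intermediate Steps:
$o{\left(S \right)} = \frac{10}{3} + \frac{2 S^{2}}{3}$ ($o{\left(S \right)} = -1 + \frac{\left(S^{2} + S S\right) + 13}{3} = -1 + \frac{\left(S^{2} + S^{2}\right) + 13}{3} = -1 + \frac{2 S^{2} + 13}{3} = -1 + \frac{13 + 2 S^{2}}{3} = -1 + \left(\frac{13}{3} + \frac{2 S^{2}}{3}\right) = \frac{10}{3} + \frac{2 S^{2}}{3}$)
$Q{\left(C,c \right)} = \frac{1}{-1306 + c}$
$\sqrt{Q{\left(1306,o{\left(42 \right)} \right)} - 1102551} = \sqrt{\frac{1}{-1306 + \left(\frac{10}{3} + \frac{2 \cdot 42^{2}}{3}\right)} - 1102551} = \sqrt{\frac{1}{-1306 + \left(\frac{10}{3} + \frac{2}{3} \cdot 1764\right)} - 1102551} = \sqrt{\frac{1}{-1306 + \left(\frac{10}{3} + 1176\right)} - 1102551} = \sqrt{\frac{1}{-1306 + \frac{3538}{3}} - 1102551} = \sqrt{\frac{1}{- \frac{380}{3}} - 1102551} = \sqrt{- \frac{3}{380} - 1102551} = \sqrt{- \frac{418969383}{380}} = \frac{i \sqrt{39802091385}}{190}$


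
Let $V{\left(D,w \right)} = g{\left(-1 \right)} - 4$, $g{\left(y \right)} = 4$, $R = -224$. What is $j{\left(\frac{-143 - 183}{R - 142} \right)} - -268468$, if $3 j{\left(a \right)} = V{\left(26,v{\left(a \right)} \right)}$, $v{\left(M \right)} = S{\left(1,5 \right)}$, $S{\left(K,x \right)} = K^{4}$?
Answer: $268468$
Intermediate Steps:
$v{\left(M \right)} = 1$ ($v{\left(M \right)} = 1^{4} = 1$)
$V{\left(D,w \right)} = 0$ ($V{\left(D,w \right)} = 4 - 4 = 0$)
$j{\left(a \right)} = 0$ ($j{\left(a \right)} = \frac{1}{3} \cdot 0 = 0$)
$j{\left(\frac{-143 - 183}{R - 142} \right)} - -268468 = 0 - -268468 = 0 + 268468 = 268468$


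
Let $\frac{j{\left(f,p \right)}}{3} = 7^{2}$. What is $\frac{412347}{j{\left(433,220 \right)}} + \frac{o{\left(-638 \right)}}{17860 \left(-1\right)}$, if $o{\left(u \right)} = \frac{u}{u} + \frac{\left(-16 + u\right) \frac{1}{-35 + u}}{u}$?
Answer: $\frac{26351101997277}{9394059059} \approx 2805.1$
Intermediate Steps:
$j{\left(f,p \right)} = 147$ ($j{\left(f,p \right)} = 3 \cdot 7^{2} = 3 \cdot 49 = 147$)
$o{\left(u \right)} = 1 + \frac{-16 + u}{u \left(-35 + u\right)}$ ($o{\left(u \right)} = 1 + \frac{\frac{1}{-35 + u} \left(-16 + u\right)}{u} = 1 + \frac{-16 + u}{u \left(-35 + u\right)}$)
$\frac{412347}{j{\left(433,220 \right)}} + \frac{o{\left(-638 \right)}}{17860 \left(-1\right)} = \frac{412347}{147} + \frac{\frac{1}{-638} \frac{1}{-35 - 638} \left(-16 + \left(-638\right)^{2} - -21692\right)}{17860 \left(-1\right)} = 412347 \cdot \frac{1}{147} + \frac{\left(- \frac{1}{638}\right) \frac{1}{-673} \left(-16 + 407044 + 21692\right)}{-17860} = \frac{137449}{49} + \left(- \frac{1}{638}\right) \left(- \frac{1}{673}\right) 428720 \left(- \frac{1}{17860}\right) = \frac{137449}{49} + \frac{214360}{214687} \left(- \frac{1}{17860}\right) = \frac{137449}{49} - \frac{10718}{191715491} = \frac{26351101997277}{9394059059}$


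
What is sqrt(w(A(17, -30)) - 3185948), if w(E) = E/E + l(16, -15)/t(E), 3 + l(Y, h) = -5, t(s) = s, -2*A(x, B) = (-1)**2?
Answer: 7*I*sqrt(65019) ≈ 1784.9*I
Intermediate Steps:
A(x, B) = -1/2 (A(x, B) = -1/2*(-1)**2 = -1/2*1 = -1/2)
l(Y, h) = -8 (l(Y, h) = -3 - 5 = -8)
w(E) = 1 - 8/E (w(E) = E/E - 8/E = 1 - 8/E)
sqrt(w(A(17, -30)) - 3185948) = sqrt((-8 - 1/2)/(-1/2) - 3185948) = sqrt(-2*(-17/2) - 3185948) = sqrt(17 - 3185948) = sqrt(-3185931) = 7*I*sqrt(65019)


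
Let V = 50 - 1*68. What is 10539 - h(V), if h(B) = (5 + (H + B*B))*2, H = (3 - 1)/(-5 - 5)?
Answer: 49407/5 ≈ 9881.4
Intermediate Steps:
H = -1/5 (H = 2/(-10) = 2*(-1/10) = -1/5 ≈ -0.20000)
V = -18 (V = 50 - 68 = -18)
h(B) = 48/5 + 2*B**2 (h(B) = (5 + (-1/5 + B*B))*2 = (5 + (-1/5 + B**2))*2 = (24/5 + B**2)*2 = 48/5 + 2*B**2)
10539 - h(V) = 10539 - (48/5 + 2*(-18)**2) = 10539 - (48/5 + 2*324) = 10539 - (48/5 + 648) = 10539 - 1*3288/5 = 10539 - 3288/5 = 49407/5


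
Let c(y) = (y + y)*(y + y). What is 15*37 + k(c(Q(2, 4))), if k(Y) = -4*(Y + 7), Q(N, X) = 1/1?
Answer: 511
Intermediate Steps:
Q(N, X) = 1
c(y) = 4*y**2 (c(y) = (2*y)*(2*y) = 4*y**2)
k(Y) = -28 - 4*Y (k(Y) = -4*(7 + Y) = -28 - 4*Y)
15*37 + k(c(Q(2, 4))) = 15*37 + (-28 - 16*1**2) = 555 + (-28 - 16) = 555 - 44 = 511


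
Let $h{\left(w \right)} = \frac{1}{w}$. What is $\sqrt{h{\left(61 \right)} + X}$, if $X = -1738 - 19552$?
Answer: $\frac{i \sqrt{79220029}}{61} \approx 145.91 i$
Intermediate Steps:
$X = -21290$
$\sqrt{h{\left(61 \right)} + X} = \sqrt{\frac{1}{61} - 21290} = \sqrt{- \frac{1298689}{61}} = \frac{i \sqrt{79220029}}{61}$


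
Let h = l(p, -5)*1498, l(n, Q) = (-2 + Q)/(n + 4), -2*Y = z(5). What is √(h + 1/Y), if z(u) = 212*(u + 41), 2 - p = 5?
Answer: I*√62327149403/2438 ≈ 102.4*I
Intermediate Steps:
p = -3 (p = 2 - 1*5 = 2 - 5 = -3)
z(u) = 8692 + 212*u (z(u) = 212*(41 + u) = 8692 + 212*u)
Y = -4876 (Y = -(8692 + 212*5)/2 = -(8692 + 1060)/2 = -½*9752 = -4876)
l(n, Q) = (-2 + Q)/(4 + n)
h = -10486 (h = ((-2 - 5)/(4 - 3))*1498 = (-7/1)*1498 = (1*(-7))*1498 = -7*1498 = -10486)
√(h + 1/Y) = √(-10486 + 1/(-4876)) = √(-10486 - 1/4876) = √(-51129737/4876) = I*√62327149403/2438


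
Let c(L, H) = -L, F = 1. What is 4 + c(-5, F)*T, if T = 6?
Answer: 34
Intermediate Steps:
4 + c(-5, F)*T = 4 - 1*(-5)*6 = 4 + 5*6 = 4 + 30 = 34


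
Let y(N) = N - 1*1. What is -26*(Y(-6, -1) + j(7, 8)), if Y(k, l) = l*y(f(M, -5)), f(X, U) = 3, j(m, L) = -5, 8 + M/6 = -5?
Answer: 182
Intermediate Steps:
M = -78 (M = -48 + 6*(-5) = -48 - 30 = -78)
y(N) = -1 + N (y(N) = N - 1 = -1 + N)
Y(k, l) = 2*l (Y(k, l) = l*(-1 + 3) = l*2 = 2*l)
-26*(Y(-6, -1) + j(7, 8)) = -26*(2*(-1) - 5) = -26*(-2 - 5) = -26*(-7) = 182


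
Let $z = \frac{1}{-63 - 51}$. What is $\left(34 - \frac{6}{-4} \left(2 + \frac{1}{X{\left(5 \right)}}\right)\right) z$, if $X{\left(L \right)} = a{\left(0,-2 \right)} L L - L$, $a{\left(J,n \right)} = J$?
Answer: $- \frac{367}{1140} \approx -0.32193$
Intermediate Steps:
$X{\left(L \right)} = - L$ ($X{\left(L \right)} = 0 L L - L = 0 L - L = 0 - L = - L$)
$z = - \frac{1}{114}$ ($z = \frac{1}{-114} = - \frac{1}{114} \approx -0.0087719$)
$\left(34 - \frac{6}{-4} \left(2 + \frac{1}{X{\left(5 \right)}}\right)\right) z = \left(34 - \frac{6}{-4} \left(2 + \frac{1}{\left(-1\right) 5}\right)\right) \left(- \frac{1}{114}\right) = \left(34 - 6 \left(- \frac{1}{4}\right) \left(2 + \frac{1}{-5}\right)\right) \left(- \frac{1}{114}\right) = \left(34 - - \frac{3 \left(2 - \frac{1}{5}\right)}{2}\right) \left(- \frac{1}{114}\right) = \left(34 - \left(- \frac{3}{2}\right) \frac{9}{5}\right) \left(- \frac{1}{114}\right) = \left(34 - - \frac{27}{10}\right) \left(- \frac{1}{114}\right) = \left(34 + \frac{27}{10}\right) \left(- \frac{1}{114}\right) = \frac{367}{10} \left(- \frac{1}{114}\right) = - \frac{367}{1140}$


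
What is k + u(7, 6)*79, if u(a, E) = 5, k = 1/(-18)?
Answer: 7109/18 ≈ 394.94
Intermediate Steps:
k = -1/18 ≈ -0.055556
k + u(7, 6)*79 = -1/18 + 5*79 = -1/18 + 395 = 7109/18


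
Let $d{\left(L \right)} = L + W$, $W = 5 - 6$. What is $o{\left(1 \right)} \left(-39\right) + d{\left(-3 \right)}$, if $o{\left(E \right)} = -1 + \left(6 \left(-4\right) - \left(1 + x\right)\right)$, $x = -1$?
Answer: $971$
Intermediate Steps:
$W = -1$ ($W = 5 - 6 = -1$)
$d{\left(L \right)} = -1 + L$ ($d{\left(L \right)} = L - 1 = -1 + L$)
$o{\left(E \right)} = -25$ ($o{\left(E \right)} = -1 + \left(6 \left(-4\right) - 0\right) = -1 + \left(-24 + \left(-1 + 1\right)\right) = -1 + \left(-24 + 0\right) = -1 - 24 = -25$)
$o{\left(1 \right)} \left(-39\right) + d{\left(-3 \right)} = \left(-25\right) \left(-39\right) - 4 = 975 - 4 = 971$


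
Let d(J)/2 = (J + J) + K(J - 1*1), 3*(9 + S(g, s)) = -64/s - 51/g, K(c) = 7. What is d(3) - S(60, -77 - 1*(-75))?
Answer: 1477/60 ≈ 24.617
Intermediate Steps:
S(g, s) = -9 - 17/g - 64/(3*s) (S(g, s) = -9 + (-64/s - 51/g)/3 = -9 + (-17/g - 64/(3*s)) = -9 - 17/g - 64/(3*s))
d(J) = 14 + 4*J (d(J) = 2*((J + J) + 7) = 2*(2*J + 7) = 2*(7 + 2*J) = 14 + 4*J)
d(3) - S(60, -77 - 1*(-75)) = (14 + 4*3) - (-9 - 17/60 - 64/(3*(-77 - 1*(-75)))) = (14 + 12) - (-9 - 17*1/60 - 64/(3*(-77 + 75))) = 26 - (-9 - 17/60 - 64/3/(-2)) = 26 - (-9 - 17/60 - 64/3*(-½)) = 26 - (-9 - 17/60 + 32/3) = 26 - 1*83/60 = 26 - 83/60 = 1477/60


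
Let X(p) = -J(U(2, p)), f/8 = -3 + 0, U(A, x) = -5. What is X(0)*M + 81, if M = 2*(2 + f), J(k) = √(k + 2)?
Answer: 81 + 44*I*√3 ≈ 81.0 + 76.21*I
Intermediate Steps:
J(k) = √(2 + k)
f = -24 (f = 8*(-3 + 0) = 8*(-3) = -24)
X(p) = -I*√3 (X(p) = -√(2 - 5) = -√(-3) = -I*√3)
M = -44 (M = 2*(2 - 24) = 2*(-22) = -44)
X(0)*M + 81 = -I*√3*(-44) + 81 = 44*I*√3 + 81 = 81 + 44*I*√3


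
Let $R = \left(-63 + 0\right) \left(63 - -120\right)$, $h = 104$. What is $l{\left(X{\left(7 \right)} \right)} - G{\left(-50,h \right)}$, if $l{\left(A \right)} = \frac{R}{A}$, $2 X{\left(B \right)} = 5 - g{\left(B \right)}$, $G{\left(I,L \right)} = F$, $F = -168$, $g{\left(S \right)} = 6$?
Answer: $23226$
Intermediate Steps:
$G{\left(I,L \right)} = -168$
$R = -11529$ ($R = - 63 \left(63 + 120\right) = \left(-63\right) 183 = -11529$)
$X{\left(B \right)} = - \frac{1}{2}$ ($X{\left(B \right)} = \frac{5 - 6}{2} = \frac{1}{2} \left(-1\right) = - \frac{1}{2}$)
$l{\left(A \right)} = - \frac{11529}{A}$
$l{\left(X{\left(7 \right)} \right)} - G{\left(-50,h \right)} = - \frac{11529}{- \frac{1}{2}} - -168 = \left(-11529\right) \left(-2\right) + 168 = 23058 + 168 = 23226$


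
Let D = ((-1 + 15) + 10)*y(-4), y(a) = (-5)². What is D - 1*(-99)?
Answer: 699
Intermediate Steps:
y(a) = 25
D = 600 (D = ((-1 + 15) + 10)*25 = (14 + 10)*25 = 24*25 = 600)
D - 1*(-99) = 600 - 1*(-99) = 600 + 99 = 699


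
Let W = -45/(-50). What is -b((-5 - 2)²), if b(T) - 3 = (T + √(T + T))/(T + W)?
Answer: -1987/499 - 70*√2/499 ≈ -4.1804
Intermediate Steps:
W = 9/10 (W = -45*(-1/50) = 9/10 ≈ 0.90000)
b(T) = 3 + (T + √2*√T)/(9/10 + T) (b(T) = 3 + (T + √(T + T))/(T + 9/10) = 3 + (T + √(2*T))/(9/10 + T) = 3 + (T + √2*√T)/(9/10 + T))
-b((-5 - 2)²) = -(27 + 40*(-5 - 2)² + 10*√2*√((-5 - 2)²))/(9 + 10*(-5 - 2)²) = -(27 + 40*(-7)² + 10*√2*√((-7)²))/(9 + 10*(-7)²) = -(27 + 40*49 + 10*√2*√49)/(9 + 10*49) = -(27 + 1960 + 10*√2*7)/(9 + 490) = -(27 + 1960 + 70*√2)/499 = -(1987 + 70*√2)/499 = -(1987/499 + 70*√2/499) = -1987/499 - 70*√2/499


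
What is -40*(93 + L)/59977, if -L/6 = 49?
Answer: 8040/59977 ≈ 0.13405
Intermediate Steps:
L = -294 (L = -6*49 = -294)
-40*(93 + L)/59977 = -40*(93 - 294)/59977 = -40*(-201)*(1/59977) = 8040*(1/59977) = 8040/59977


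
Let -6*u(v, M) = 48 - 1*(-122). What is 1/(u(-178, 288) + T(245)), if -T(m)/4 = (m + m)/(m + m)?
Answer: -3/97 ≈ -0.030928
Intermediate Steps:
T(m) = -4 (T(m) = -4*(m + m)/(m + m) = -4*2*m/(2*m) = -4*2*m*1/(2*m) = -4*1 = -4)
u(v, M) = -85/3 (u(v, M) = -(48 - 1*(-122))/6 = -(48 + 122)/6 = -⅙*170 = -85/3)
1/(u(-178, 288) + T(245)) = 1/(-85/3 - 4) = 1/(-97/3) = -3/97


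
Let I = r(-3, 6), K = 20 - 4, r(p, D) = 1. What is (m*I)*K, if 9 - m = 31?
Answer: -352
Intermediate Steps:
m = -22 (m = 9 - 1*31 = 9 - 31 = -22)
K = 16
I = 1
(m*I)*K = -22*1*16 = -22*16 = -352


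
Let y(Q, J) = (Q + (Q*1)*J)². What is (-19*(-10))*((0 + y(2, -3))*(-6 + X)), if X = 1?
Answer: -15200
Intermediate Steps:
y(Q, J) = (Q + J*Q)² (y(Q, J) = (Q + Q*J)² = (Q + J*Q)²)
(-19*(-10))*((0 + y(2, -3))*(-6 + X)) = (-19*(-10))*((0 + 2²*(1 - 3)²)*(-6 + 1)) = 190*((0 + 4*(-2)²)*(-5)) = 190*((0 + 4*4)*(-5)) = 190*((0 + 16)*(-5)) = 190*(16*(-5)) = 190*(-80) = -15200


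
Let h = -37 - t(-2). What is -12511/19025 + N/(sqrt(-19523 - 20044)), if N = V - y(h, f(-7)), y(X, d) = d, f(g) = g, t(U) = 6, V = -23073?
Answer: -12511/19025 + 23066*I*sqrt(327)/3597 ≈ -0.65761 + 115.96*I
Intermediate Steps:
h = -43 (h = -37 - 1*6 = -37 - 6 = -43)
N = -23066 (N = -23073 - 1*(-7) = -23073 + 7 = -23066)
-12511/19025 + N/(sqrt(-19523 - 20044)) = -12511/19025 - 23066/sqrt(-19523 - 20044) = -12511*1/19025 - 23066*(-I*sqrt(327)/3597) = -12511/19025 - 23066*(-I*sqrt(327)/3597) = -12511/19025 - (-23066)*I*sqrt(327)/3597 = -12511/19025 + 23066*I*sqrt(327)/3597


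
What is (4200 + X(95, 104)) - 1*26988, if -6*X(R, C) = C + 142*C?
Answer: -75800/3 ≈ -25267.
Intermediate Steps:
X(R, C) = -143*C/6 (X(R, C) = -(C + 142*C)/6 = -143*C/6)
(4200 + X(95, 104)) - 1*26988 = (4200 - 143/6*104) - 1*26988 = (4200 - 7436/3) - 26988 = 5164/3 - 26988 = -75800/3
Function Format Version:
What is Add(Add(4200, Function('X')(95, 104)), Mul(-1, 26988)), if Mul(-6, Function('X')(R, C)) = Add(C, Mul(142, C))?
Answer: Rational(-75800, 3) ≈ -25267.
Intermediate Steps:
Function('X')(R, C) = Mul(Rational(-143, 6), C) (Function('X')(R, C) = Mul(Rational(-1, 6), Add(C, Mul(142, C))) = Mul(Rational(-1, 6), Mul(143, C)) = Mul(Rational(-143, 6), C))
Add(Add(4200, Function('X')(95, 104)), Mul(-1, 26988)) = Add(Add(4200, Mul(Rational(-143, 6), 104)), Mul(-1, 26988)) = Add(Add(4200, Rational(-7436, 3)), -26988) = Add(Rational(5164, 3), -26988) = Rational(-75800, 3)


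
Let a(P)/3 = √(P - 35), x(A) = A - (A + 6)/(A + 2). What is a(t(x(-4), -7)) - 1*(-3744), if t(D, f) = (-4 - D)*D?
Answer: 3744 + 12*I*√2 ≈ 3744.0 + 16.971*I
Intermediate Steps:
x(A) = A - (6 + A)/(2 + A)
t(D, f) = D*(-4 - D)
a(P) = 3*√(-35 + P) (a(P) = 3*√(P - 35) = 3*√(-35 + P))
a(t(x(-4), -7)) - 1*(-3744) = 3*√(-35 - (-6 - 4 + (-4)²)/(2 - 4)*(4 + (-6 - 4 + (-4)²)/(2 - 4))) - 1*(-3744) = 3*√(-35 - (-6 - 4 + 16)/(-2)*(4 + (-6 - 4 + 16)/(-2))) + 3744 = 3*√(-35 - (-½*6)*(4 - ½*6)) + 3744 = 3*√(-35 - 1*(-3)*(4 - 3)) + 3744 = 3*√(-35 - 1*(-3)*1) + 3744 = 3*√(-35 + 3) + 3744 = 3*√(-32) + 3744 = 3*(4*I*√2) + 3744 = 12*I*√2 + 3744 = 3744 + 12*I*√2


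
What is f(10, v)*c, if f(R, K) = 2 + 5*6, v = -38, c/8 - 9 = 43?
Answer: 13312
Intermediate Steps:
c = 416 (c = 72 + 8*43 = 72 + 344 = 416)
f(R, K) = 32 (f(R, K) = 2 + 30 = 32)
f(10, v)*c = 32*416 = 13312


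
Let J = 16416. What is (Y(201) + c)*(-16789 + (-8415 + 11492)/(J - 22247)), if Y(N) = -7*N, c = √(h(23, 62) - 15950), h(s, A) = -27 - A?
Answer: 1157520408/49 - 5758808*I*√16039/343 ≈ 2.3623e+7 - 2.1263e+6*I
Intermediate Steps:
c = I*√16039 (c = √((-27 - 1*62) - 15950) = √((-27 - 62) - 15950) = √(-89 - 15950) = √(-16039) = I*√16039 ≈ 126.65*I)
(Y(201) + c)*(-16789 + (-8415 + 11492)/(J - 22247)) = (-7*201 + I*√16039)*(-16789 + (-8415 + 11492)/(16416 - 22247)) = (-1407 + I*√16039)*(-16789 + 3077/(-5831)) = (-1407 + I*√16039)*(-16789 + 3077*(-1/5831)) = (-1407 + I*√16039)*(-16789 - 181/343) = (-1407 + I*√16039)*(-5758808/343) = 1157520408/49 - 5758808*I*√16039/343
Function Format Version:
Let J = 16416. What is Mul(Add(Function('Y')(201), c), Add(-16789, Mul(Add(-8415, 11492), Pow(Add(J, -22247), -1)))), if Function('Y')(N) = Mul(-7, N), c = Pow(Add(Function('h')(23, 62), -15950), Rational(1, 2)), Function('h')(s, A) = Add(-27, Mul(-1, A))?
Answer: Add(Rational(1157520408, 49), Mul(Rational(-5758808, 343), I, Pow(16039, Rational(1, 2)))) ≈ Add(2.3623e+7, Mul(-2.1263e+6, I))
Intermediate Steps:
c = Mul(I, Pow(16039, Rational(1, 2))) (c = Pow(Add(Add(-27, Mul(-1, 62)), -15950), Rational(1, 2)) = Pow(Add(Add(-27, -62), -15950), Rational(1, 2)) = Pow(Add(-89, -15950), Rational(1, 2)) = Pow(-16039, Rational(1, 2)) = Mul(I, Pow(16039, Rational(1, 2))) ≈ Mul(126.65, I))
Mul(Add(Function('Y')(201), c), Add(-16789, Mul(Add(-8415, 11492), Pow(Add(J, -22247), -1)))) = Mul(Add(Mul(-7, 201), Mul(I, Pow(16039, Rational(1, 2)))), Add(-16789, Mul(Add(-8415, 11492), Pow(Add(16416, -22247), -1)))) = Mul(Add(-1407, Mul(I, Pow(16039, Rational(1, 2)))), Add(-16789, Mul(3077, Pow(-5831, -1)))) = Mul(Add(-1407, Mul(I, Pow(16039, Rational(1, 2)))), Add(-16789, Mul(3077, Rational(-1, 5831)))) = Mul(Add(-1407, Mul(I, Pow(16039, Rational(1, 2)))), Add(-16789, Rational(-181, 343))) = Mul(Add(-1407, Mul(I, Pow(16039, Rational(1, 2)))), Rational(-5758808, 343)) = Add(Rational(1157520408, 49), Mul(Rational(-5758808, 343), I, Pow(16039, Rational(1, 2))))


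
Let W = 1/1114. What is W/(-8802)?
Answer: -1/9805428 ≈ -1.0198e-7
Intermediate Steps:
W = 1/1114 ≈ 0.00089767
W/(-8802) = (1/1114)/(-8802) = (1/1114)*(-1/8802) = -1/9805428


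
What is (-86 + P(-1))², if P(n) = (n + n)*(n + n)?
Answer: 6724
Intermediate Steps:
P(n) = 4*n² (P(n) = (2*n)*(2*n) = 4*n²)
(-86 + P(-1))² = (-86 + 4*(-1)²)² = (-86 + 4*1)² = (-86 + 4)² = (-82)² = 6724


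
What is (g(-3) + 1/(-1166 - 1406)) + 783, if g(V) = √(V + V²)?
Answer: 2013875/2572 + √6 ≈ 785.45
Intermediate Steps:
(g(-3) + 1/(-1166 - 1406)) + 783 = (√(-3*(1 - 3)) + 1/(-1166 - 1406)) + 783 = (√(-3*(-2)) + 1/(-2572)) + 783 = (√6 - 1/2572) + 783 = (-1/2572 + √6) + 783 = 2013875/2572 + √6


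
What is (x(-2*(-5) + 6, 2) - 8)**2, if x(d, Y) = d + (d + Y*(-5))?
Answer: 196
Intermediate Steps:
x(d, Y) = -5*Y + 2*d (x(d, Y) = d + (d - 5*Y) = -5*Y + 2*d)
(x(-2*(-5) + 6, 2) - 8)**2 = ((-5*2 + 2*(-2*(-5) + 6)) - 8)**2 = ((-10 + 2*(10 + 6)) - 8)**2 = ((-10 + 2*16) - 8)**2 = ((-10 + 32) - 8)**2 = (22 - 8)**2 = 14**2 = 196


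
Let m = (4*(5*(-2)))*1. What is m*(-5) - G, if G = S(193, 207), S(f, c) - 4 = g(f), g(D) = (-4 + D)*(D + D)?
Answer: -72758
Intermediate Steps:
g(D) = 2*D*(-4 + D) (g(D) = (-4 + D)*(2*D) = 2*D*(-4 + D))
S(f, c) = 4 + 2*f*(-4 + f)
G = 72958 (G = 4 + 2*193*(-4 + 193) = 4 + 2*193*189 = 4 + 72954 = 72958)
m = -40 (m = (4*(-10))*1 = -40*1 = -40)
m*(-5) - G = -40*(-5) - 1*72958 = 200 - 72958 = -72758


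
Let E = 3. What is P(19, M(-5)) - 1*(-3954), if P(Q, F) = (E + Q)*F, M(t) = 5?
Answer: 4064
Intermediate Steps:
P(Q, F) = F*(3 + Q) (P(Q, F) = (3 + Q)*F = F*(3 + Q))
P(19, M(-5)) - 1*(-3954) = 5*(3 + 19) - 1*(-3954) = 5*22 + 3954 = 110 + 3954 = 4064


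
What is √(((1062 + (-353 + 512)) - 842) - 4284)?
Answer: I*√3905 ≈ 62.49*I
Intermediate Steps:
√(((1062 + (-353 + 512)) - 842) - 4284) = √(((1062 + 159) - 842) - 4284) = √((1221 - 842) - 4284) = √(379 - 4284) = √(-3905) = I*√3905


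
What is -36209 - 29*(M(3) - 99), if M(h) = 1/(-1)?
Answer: -33309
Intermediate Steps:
M(h) = -1
-36209 - 29*(M(3) - 99) = -36209 - 29*(-1 - 99) = -36209 - 29*(-100) = -36209 + 2900 = -33309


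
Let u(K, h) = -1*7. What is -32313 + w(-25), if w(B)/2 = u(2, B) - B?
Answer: -32277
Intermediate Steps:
u(K, h) = -7
w(B) = -14 - 2*B (w(B) = 2*(-7 - B) = -14 - 2*B)
-32313 + w(-25) = -32313 + (-14 - 2*(-25)) = -32313 + (-14 + 50) = -32313 + 36 = -32277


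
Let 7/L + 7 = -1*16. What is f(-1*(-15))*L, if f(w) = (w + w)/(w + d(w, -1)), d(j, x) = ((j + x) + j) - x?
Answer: -14/69 ≈ -0.20290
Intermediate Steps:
L = -7/23 (L = 7/(-7 - 1*16) = 7/(-7 - 16) = 7/(-23) = 7*(-1/23) = -7/23 ≈ -0.30435)
d(j, x) = 2*j (d(j, x) = (x + 2*j) - x = 2*j)
f(w) = ⅔ (f(w) = (w + w)/(w + 2*w) = (2*w)/((3*w)) = (2*w)*(1/(3*w)) = ⅔)
f(-1*(-15))*L = (⅔)*(-7/23) = -14/69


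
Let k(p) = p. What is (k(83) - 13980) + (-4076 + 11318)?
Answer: -6655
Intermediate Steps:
(k(83) - 13980) + (-4076 + 11318) = (83 - 13980) + (-4076 + 11318) = -13897 + 7242 = -6655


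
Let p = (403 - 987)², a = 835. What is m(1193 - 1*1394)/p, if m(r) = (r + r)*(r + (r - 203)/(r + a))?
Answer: 12847719/54057376 ≈ 0.23767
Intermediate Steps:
m(r) = 2*r*(r + (-203 + r)/(835 + r)) (m(r) = (r + r)*(r + (r - 203)/(r + 835)) = (2*r)*(r + (-203 + r)/(835 + r)) = 2*r*(r + (-203 + r)/(835 + r)))
p = 341056 (p = (-584)² = 341056)
m(1193 - 1*1394)/p = (2*(1193 - 1*1394)*(-203 + (1193 - 1*1394)² + 836*(1193 - 1*1394))/(835 + (1193 - 1*1394)))/341056 = (2*(1193 - 1394)*(-203 + (1193 - 1394)² + 836*(1193 - 1394))/(835 + (1193 - 1394)))*(1/341056) = (2*(-201)*(-203 + (-201)² + 836*(-201))/(835 - 201))*(1/341056) = (2*(-201)*(-203 + 40401 - 168036)/634)*(1/341056) = (2*(-201)*(1/634)*(-127838))*(1/341056) = (25695438/317)*(1/341056) = 12847719/54057376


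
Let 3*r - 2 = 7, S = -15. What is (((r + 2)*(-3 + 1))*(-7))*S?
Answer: -1050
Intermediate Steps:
r = 3 (r = 2/3 + (1/3)*7 = 2/3 + 7/3 = 3)
(((r + 2)*(-3 + 1))*(-7))*S = (((3 + 2)*(-3 + 1))*(-7))*(-15) = ((5*(-2))*(-7))*(-15) = -10*(-7)*(-15) = 70*(-15) = -1050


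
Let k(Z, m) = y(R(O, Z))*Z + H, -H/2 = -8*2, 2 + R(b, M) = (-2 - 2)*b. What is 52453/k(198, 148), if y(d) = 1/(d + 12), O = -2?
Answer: 52453/43 ≈ 1219.8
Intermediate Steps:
R(b, M) = -2 - 4*b (R(b, M) = -2 + (-2 - 2)*b = -2 - 4*b)
y(d) = 1/(12 + d)
H = 32 (H = -(-16)*2 = -2*(-16) = 32)
k(Z, m) = 32 + Z/18 (k(Z, m) = Z/(12 + (-2 - 4*(-2))) + 32 = Z/(12 + (-2 + 8)) + 32 = Z/(12 + 6) + 32 = Z/18 + 32 = 32 + Z/18)
52453/k(198, 148) = 52453/(32 + (1/18)*198) = 52453/(32 + 11) = 52453/43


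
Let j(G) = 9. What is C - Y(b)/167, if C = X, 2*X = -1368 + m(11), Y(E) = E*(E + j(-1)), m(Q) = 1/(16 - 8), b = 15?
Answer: -1833241/2672 ≈ -686.09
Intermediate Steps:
m(Q) = 1/8
Y(E) = E*(9 + E) (Y(E) = E*(E + 9) = E*(9 + E))
X = -10943/16 (X = (-1368 + 1/8)/2 = (1/2)*(-10943/8) = -10943/16 ≈ -683.94)
C = -10943/16 ≈ -683.94
C - Y(b)/167 = -10943/16 - 15*(9 + 15)/167 = -10943/16 - 15*24/167 = -10943/16 - 360/167 = -1833241/2672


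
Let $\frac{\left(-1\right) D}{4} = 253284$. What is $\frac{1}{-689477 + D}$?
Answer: $- \frac{1}{1702613} \approx -5.8733 \cdot 10^{-7}$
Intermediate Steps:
$D = -1013136$ ($D = \left(-4\right) 253284 = -1013136$)
$\frac{1}{-689477 + D} = \frac{1}{-689477 - 1013136} = \frac{1}{-1702613} = - \frac{1}{1702613}$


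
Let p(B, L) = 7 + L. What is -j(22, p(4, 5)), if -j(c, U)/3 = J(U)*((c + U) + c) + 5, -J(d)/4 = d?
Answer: -8049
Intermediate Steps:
J(d) = -4*d
j(c, U) = -15 + 12*U*(U + 2*c) (j(c, U) = -3*((-4*U)*((c + U) + c) + 5) = -3*((-4*U)*((U + c) + c) + 5) = -3*((-4*U)*(U + 2*c) + 5) = -3*(-4*U*(U + 2*c) + 5) = -3*(5 - 4*U*(U + 2*c)) = -15 + 12*U*(U + 2*c))
-j(22, p(4, 5)) = -(-15 + 12*(7 + 5)² + 24*(7 + 5)*22) = -(-15 + 12*12² + 24*12*22) = -(-15 + 12*144 + 6336) = -(-15 + 1728 + 6336) = -1*8049 = -8049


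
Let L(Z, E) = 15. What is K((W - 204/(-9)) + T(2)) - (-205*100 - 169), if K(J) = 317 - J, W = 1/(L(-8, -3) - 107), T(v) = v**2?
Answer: 5784779/276 ≈ 20959.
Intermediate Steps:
W = -1/92 (W = 1/(15 - 107) = 1/(-92) = -1/92 ≈ -0.010870)
K((W - 204/(-9)) + T(2)) - (-205*100 - 169) = (317 - ((-1/92 - 204/(-9)) + 2**2)) - (-205*100 - 169) = (317 - ((-1/92 - 204*(-1/9)) + 4)) - (-20500 - 169) = (317 - ((-1/92 + 68/3) + 4)) - 1*(-20669) = (317 - (6253/276 + 4)) + 20669 = (317 - 1*7357/276) + 20669 = (317 - 7357/276) + 20669 = 80135/276 + 20669 = 5784779/276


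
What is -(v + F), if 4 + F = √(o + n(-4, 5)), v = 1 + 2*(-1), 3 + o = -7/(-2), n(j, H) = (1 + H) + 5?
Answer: 5 - √46/2 ≈ 1.6088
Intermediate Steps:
n(j, H) = 6 + H
o = ½ (o = -3 - 7/(-2) = -3 - 7*(-½) = -3 + 7/2 = ½ ≈ 0.50000)
v = -1 (v = 1 - 2 = -1)
F = -4 + √46/2 (F = -4 + √(½ + (6 + 5)) = -4 + √(½ + 11) = -4 + √(23/2) = -4 + √46/2 ≈ -0.60884)
-(v + F) = -(-1 + (-4 + √46/2)) = -(-5 + √46/2) = 5 - √46/2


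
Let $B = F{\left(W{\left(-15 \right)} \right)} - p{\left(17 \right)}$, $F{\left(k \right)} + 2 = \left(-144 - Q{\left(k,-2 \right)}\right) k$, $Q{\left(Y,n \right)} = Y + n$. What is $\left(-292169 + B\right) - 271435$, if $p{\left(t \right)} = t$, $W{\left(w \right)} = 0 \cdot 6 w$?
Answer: $-563623$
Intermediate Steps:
$W{\left(w \right)} = 0$ ($W{\left(w \right)} = 0 w = 0$)
$F{\left(k \right)} = -2 + k \left(-142 - k\right)$ ($F{\left(k \right)} = -2 + \left(-144 - \left(k - 2\right)\right) k = -2 + \left(-144 - \left(-2 + k\right)\right) k = -2 + \left(-142 - k\right) k = -2 + k \left(-142 - k\right)$)
$B = -19$ ($B = \left(-2 - 0^{2} - 0\right) - 17 = \left(-2 - 0 + 0\right) - 17 = \left(-2 + 0 + 0\right) - 17 = -2 - 17 = -19$)
$\left(-292169 + B\right) - 271435 = \left(-292169 - 19\right) - 271435 = -292188 - 271435 = -563623$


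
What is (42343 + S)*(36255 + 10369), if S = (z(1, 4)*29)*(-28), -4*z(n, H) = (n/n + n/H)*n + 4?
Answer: 2023889560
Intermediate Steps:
z(n, H) = -1 - n*(1 + n/H)/4 (z(n, H) = -((n/n + n/H)*n + 4)/4 = -((1 + n/H)*n + 4)/4 = -(n*(1 + n/H) + 4)/4 = -(4 + n*(1 + n/H))/4 = -1 - n*(1 + n/H)/4)
S = 4263/4 (S = (((¼)*(-1*1² - 1*4*(4 + 1))/4)*29)*(-28) = (((¼)*(¼)*(-1*1 - 1*4*5))*29)*(-28) = (((¼)*(¼)*(-1 - 20))*29)*(-28) = (((¼)*(¼)*(-21))*29)*(-28) = -21/16*29*(-28) = -609/16*(-28) = 4263/4 ≈ 1065.8)
(42343 + S)*(36255 + 10369) = (42343 + 4263/4)*(36255 + 10369) = (173635/4)*46624 = 2023889560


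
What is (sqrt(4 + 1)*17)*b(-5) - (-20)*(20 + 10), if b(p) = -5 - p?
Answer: 600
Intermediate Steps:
(sqrt(4 + 1)*17)*b(-5) - (-20)*(20 + 10) = (sqrt(4 + 1)*17)*(-5 - 1*(-5)) - (-20)*(20 + 10) = (sqrt(5)*17)*(-5 + 5) - (-20)*30 = (17*sqrt(5))*0 - 1*(-600) = 0 + 600 = 600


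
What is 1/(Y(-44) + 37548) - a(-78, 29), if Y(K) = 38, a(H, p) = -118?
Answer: 4435149/37586 ≈ 118.00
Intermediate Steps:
1/(Y(-44) + 37548) - a(-78, 29) = 1/(38 + 37548) - 1*(-118) = 1/37586 + 118 = 4435149/37586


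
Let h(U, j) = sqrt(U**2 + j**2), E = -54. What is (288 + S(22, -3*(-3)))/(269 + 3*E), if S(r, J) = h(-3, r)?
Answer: 288/107 + sqrt(493)/107 ≈ 2.8991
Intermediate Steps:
S(r, J) = sqrt(9 + r**2) (S(r, J) = sqrt((-3)**2 + r**2) = sqrt(9 + r**2))
(288 + S(22, -3*(-3)))/(269 + 3*E) = (288 + sqrt(9 + 22**2))/(269 + 3*(-54)) = (288 + sqrt(9 + 484))/(269 - 162) = (288 + sqrt(493))/107 = (288 + sqrt(493))*(1/107) = 288/107 + sqrt(493)/107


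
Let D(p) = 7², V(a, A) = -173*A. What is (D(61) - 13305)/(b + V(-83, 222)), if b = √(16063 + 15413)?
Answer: 10606457/30728945 + 1657*√7869/92186835 ≈ 0.34676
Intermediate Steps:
b = 2*√7869 (b = √31476 = 2*√7869 ≈ 177.41)
D(p) = 49
(D(61) - 13305)/(b + V(-83, 222)) = (49 - 13305)/(2*√7869 - 173*222) = -13256/(2*√7869 - 38406) = -13256/(-38406 + 2*√7869)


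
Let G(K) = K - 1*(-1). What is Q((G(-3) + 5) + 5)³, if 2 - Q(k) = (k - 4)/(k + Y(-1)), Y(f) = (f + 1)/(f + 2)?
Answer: 27/8 ≈ 3.3750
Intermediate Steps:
G(K) = 1 + K (G(K) = K + 1 = 1 + K)
Y(f) = (1 + f)/(2 + f)
Q(k) = 2 - (-4 + k)/k (Q(k) = 2 - (k - 4)/(k + (1 - 1)/(2 - 1)) = 2 - (-4 + k)/(k + 0/1) = 2 - (-4 + k)/(k + 1*0) = 2 - (-4 + k)/(k + 0) = 2 - (-4 + k)/k)
Q((G(-3) + 5) + 5)³ = ((4 + (((1 - 3) + 5) + 5))/(((1 - 3) + 5) + 5))³ = ((4 + ((-2 + 5) + 5))/((-2 + 5) + 5))³ = ((4 + (3 + 5))/(3 + 5))³ = ((4 + 8)/8)³ = ((⅛)*12)³ = (3/2)³ = 27/8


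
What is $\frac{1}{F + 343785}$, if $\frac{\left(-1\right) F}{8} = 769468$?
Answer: $- \frac{1}{5811959} \approx -1.7206 \cdot 10^{-7}$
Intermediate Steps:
$F = -6155744$ ($F = \left(-8\right) 769468 = -6155744$)
$\frac{1}{F + 343785} = \frac{1}{-6155744 + 343785} = \frac{1}{-5811959} = - \frac{1}{5811959}$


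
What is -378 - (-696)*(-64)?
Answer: -44922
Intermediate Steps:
-378 - (-696)*(-64) = -378 - 174*256 = -378 - 44544 = -44922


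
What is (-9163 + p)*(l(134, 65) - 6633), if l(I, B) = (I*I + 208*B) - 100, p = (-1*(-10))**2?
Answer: -224245809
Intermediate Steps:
p = 100 (p = 10**2 = 100)
l(I, B) = -100 + I**2 + 208*B (l(I, B) = (I**2 + 208*B) - 100 = -100 + I**2 + 208*B)
(-9163 + p)*(l(134, 65) - 6633) = (-9163 + 100)*((-100 + 134**2 + 208*65) - 6633) = -9063*((-100 + 17956 + 13520) - 6633) = -9063*(31376 - 6633) = -9063*24743 = -224245809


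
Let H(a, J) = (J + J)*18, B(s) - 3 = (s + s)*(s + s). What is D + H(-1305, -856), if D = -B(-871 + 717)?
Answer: -125683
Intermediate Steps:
B(s) = 3 + 4*s² (B(s) = 3 + (s + s)*(s + s) = 3 + (2*s)*(2*s) = 3 + 4*s²)
D = -94867 (D = -(3 + 4*(-871 + 717)²) = -(3 + 4*(-154)²) = -(3 + 4*23716) = -(3 + 94864) = -1*94867 = -94867)
H(a, J) = 36*J (H(a, J) = (2*J)*18 = 36*J)
D + H(-1305, -856) = -94867 + 36*(-856) = -94867 - 30816 = -125683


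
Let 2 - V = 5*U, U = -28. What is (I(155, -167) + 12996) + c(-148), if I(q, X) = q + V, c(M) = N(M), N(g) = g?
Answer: 13145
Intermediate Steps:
c(M) = M
V = 142 (V = 2 - 5*(-28) = 2 - 1*(-140) = 2 + 140 = 142)
I(q, X) = 142 + q (I(q, X) = q + 142 = 142 + q)
(I(155, -167) + 12996) + c(-148) = ((142 + 155) + 12996) - 148 = (297 + 12996) - 148 = 13293 - 148 = 13145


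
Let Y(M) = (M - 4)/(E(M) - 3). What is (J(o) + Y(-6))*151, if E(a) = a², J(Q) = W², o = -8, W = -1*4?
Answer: 78218/33 ≈ 2370.2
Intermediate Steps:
W = -4
J(Q) = 16 (J(Q) = (-4)² = 16)
Y(M) = (-4 + M)/(-3 + M²) (Y(M) = (M - 4)/(M² - 3) = (-4 + M)/(-3 + M²))
(J(o) + Y(-6))*151 = (16 + (-4 - 6)/(-3 + (-6)²))*151 = (16 - 10/(-3 + 36))*151 = (16 - 10/33)*151 = (518/33)*151 = 78218/33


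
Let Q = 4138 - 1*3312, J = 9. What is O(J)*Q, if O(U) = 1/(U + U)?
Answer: 413/9 ≈ 45.889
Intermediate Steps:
O(U) = 1/(2*U)
Q = 826 (Q = 4138 - 3312 = 826)
O(J)*Q = ((½)/9)*826 = ((½)*(⅑))*826 = (1/18)*826 = 413/9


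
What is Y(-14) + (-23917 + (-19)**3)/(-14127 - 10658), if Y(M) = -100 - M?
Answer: -2100734/24785 ≈ -84.758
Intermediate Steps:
Y(-14) + (-23917 + (-19)**3)/(-14127 - 10658) = (-100 - 1*(-14)) + (-23917 + (-19)**3)/(-14127 - 10658) = (-100 + 14) + (-23917 - 6859)/(-24785) = -86 - 30776*(-1/24785) = -86 + 30776/24785 = -2100734/24785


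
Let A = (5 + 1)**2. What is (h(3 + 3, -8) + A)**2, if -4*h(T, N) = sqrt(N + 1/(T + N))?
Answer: (288 - I*sqrt(34))**2/64 ≈ 1295.5 - 52.479*I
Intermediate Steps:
h(T, N) = -sqrt(N + 1/(N + T))/4 (h(T, N) = -sqrt(N + 1/(T + N))/4 = -sqrt(N + 1/(N + T))/4)
A = 36 (A = 6**2 = 36)
(h(3 + 3, -8) + A)**2 = (-sqrt(1 - 8*(-8 + (3 + 3)))*(I*sqrt(2)/2)/4 + 36)**2 = (-sqrt(1 - 8*(-8 + 6))*(I*sqrt(2)/2)/4 + 36)**2 = (-sqrt(1 - 8*(-2))*(I*sqrt(2)/2)/4 + 36)**2 = (-I*sqrt(2)*sqrt(1 + 16)/2/4 + 36)**2 = (-I*sqrt(34)/2/4 + 36)**2 = (-I*sqrt(34)/8 + 36)**2 = (36 - I*sqrt(34)/8)**2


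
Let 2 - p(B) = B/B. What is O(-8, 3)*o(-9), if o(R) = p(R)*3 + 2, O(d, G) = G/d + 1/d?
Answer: -5/2 ≈ -2.5000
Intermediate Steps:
O(d, G) = 1/d + G/d (O(d, G) = G/d + 1/d = 1/d + G/d)
p(B) = 1 (p(B) = 2 - B/B = 2 - 1*1 = 2 - 1 = 1)
o(R) = 5 (o(R) = 1*3 + 2 = 3 + 2 = 5)
O(-8, 3)*o(-9) = ((1 + 3)/(-8))*5 = -1/8*4*5 = -1/2*5 = -5/2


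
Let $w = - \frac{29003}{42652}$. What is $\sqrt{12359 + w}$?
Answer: $\frac{\sqrt{5620542634095}}{21326} \approx 111.17$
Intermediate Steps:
$w = - \frac{29003}{42652}$ ($w = \left(-29003\right) \frac{1}{42652} = - \frac{29003}{42652} \approx -0.67999$)
$\sqrt{12359 + w} = \sqrt{12359 - \frac{29003}{42652}} = \sqrt{\frac{527107065}{42652}} = \frac{\sqrt{5620542634095}}{21326}$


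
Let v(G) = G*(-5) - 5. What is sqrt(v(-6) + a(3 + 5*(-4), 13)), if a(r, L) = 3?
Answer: 2*sqrt(7) ≈ 5.2915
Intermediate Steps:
v(G) = -5 - 5*G (v(G) = -5*G - 5 = -5 - 5*G)
sqrt(v(-6) + a(3 + 5*(-4), 13)) = sqrt((-5 - 5*(-6)) + 3) = sqrt((-5 + 30) + 3) = sqrt(25 + 3) = sqrt(28) = 2*sqrt(7)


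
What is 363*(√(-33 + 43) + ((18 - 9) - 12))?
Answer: -1089 + 363*√10 ≈ 58.907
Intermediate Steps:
363*(√(-33 + 43) + ((18 - 9) - 12)) = 363*(√10 + (9 - 12)) = 363*(√10 - 3) = 363*(-3 + √10) = -1089 + 363*√10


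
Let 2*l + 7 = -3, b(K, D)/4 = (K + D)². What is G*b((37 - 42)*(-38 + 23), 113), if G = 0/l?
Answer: 0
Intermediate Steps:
b(K, D) = 4*(D + K)² (b(K, D) = 4*(K + D)² = 4*(D + K)²)
l = -5 (l = -7/2 + (½)*(-3) = -7/2 - 3/2 = -5)
G = 0 (G = 0/(-5) = 0*(-⅕) = 0)
G*b((37 - 42)*(-38 + 23), 113) = 0*(4*(113 + (37 - 42)*(-38 + 23))²) = 0*(4*(113 - 5*(-15))²) = 0*(4*(113 + 75)²) = 0*(4*188²) = 0*(4*35344) = 0*141376 = 0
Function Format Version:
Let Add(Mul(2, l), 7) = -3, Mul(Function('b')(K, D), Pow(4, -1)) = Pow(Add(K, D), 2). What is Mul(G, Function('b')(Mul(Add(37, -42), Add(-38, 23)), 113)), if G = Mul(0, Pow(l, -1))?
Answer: 0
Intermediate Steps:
Function('b')(K, D) = Mul(4, Pow(Add(D, K), 2)) (Function('b')(K, D) = Mul(4, Pow(Add(K, D), 2)) = Mul(4, Pow(Add(D, K), 2)))
l = -5 (l = Add(Rational(-7, 2), Mul(Rational(1, 2), -3)) = Add(Rational(-7, 2), Rational(-3, 2)) = -5)
G = 0 (G = Mul(0, Pow(-5, -1)) = Mul(0, Rational(-1, 5)) = 0)
Mul(G, Function('b')(Mul(Add(37, -42), Add(-38, 23)), 113)) = Mul(0, Mul(4, Pow(Add(113, Mul(Add(37, -42), Add(-38, 23))), 2))) = Mul(0, Mul(4, Pow(Add(113, Mul(-5, -15)), 2))) = Mul(0, Mul(4, Pow(Add(113, 75), 2))) = Mul(0, Mul(4, Pow(188, 2))) = Mul(0, Mul(4, 35344)) = Mul(0, 141376) = 0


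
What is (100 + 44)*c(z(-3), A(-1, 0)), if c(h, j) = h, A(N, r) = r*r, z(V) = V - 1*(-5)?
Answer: 288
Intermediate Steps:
z(V) = 5 + V (z(V) = V + 5 = 5 + V)
A(N, r) = r²
(100 + 44)*c(z(-3), A(-1, 0)) = (100 + 44)*(5 - 3) = 144*2 = 288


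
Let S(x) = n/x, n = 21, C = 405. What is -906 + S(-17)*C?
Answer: -23907/17 ≈ -1406.3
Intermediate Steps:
S(x) = 21/x
-906 + S(-17)*C = -906 + (21/(-17))*405 = -906 + (21*(-1/17))*405 = -906 - 21/17*405 = -906 - 8505/17 = -23907/17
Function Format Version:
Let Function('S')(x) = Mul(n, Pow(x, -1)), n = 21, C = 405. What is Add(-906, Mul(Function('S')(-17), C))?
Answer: Rational(-23907, 17) ≈ -1406.3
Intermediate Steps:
Function('S')(x) = Mul(21, Pow(x, -1))
Add(-906, Mul(Function('S')(-17), C)) = Add(-906, Mul(Mul(21, Pow(-17, -1)), 405)) = Add(-906, Mul(Mul(21, Rational(-1, 17)), 405)) = Add(-906, Mul(Rational(-21, 17), 405)) = Add(-906, Rational(-8505, 17)) = Rational(-23907, 17)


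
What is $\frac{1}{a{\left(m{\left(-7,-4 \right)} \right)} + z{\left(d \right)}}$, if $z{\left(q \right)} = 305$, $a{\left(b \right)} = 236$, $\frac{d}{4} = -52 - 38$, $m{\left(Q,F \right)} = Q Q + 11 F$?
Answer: $\frac{1}{541} \approx 0.0018484$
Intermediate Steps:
$m{\left(Q,F \right)} = Q^{2} + 11 F$
$d = -360$ ($d = 4 \left(-52 - 38\right) = 4 \left(-90\right) = -360$)
$\frac{1}{a{\left(m{\left(-7,-4 \right)} \right)} + z{\left(d \right)}} = \frac{1}{236 + 305} = \frac{1}{541}$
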